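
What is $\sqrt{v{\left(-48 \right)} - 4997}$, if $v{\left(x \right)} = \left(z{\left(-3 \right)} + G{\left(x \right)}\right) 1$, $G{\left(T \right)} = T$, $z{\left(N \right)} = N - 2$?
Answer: $5 i \sqrt{202} \approx 71.063 i$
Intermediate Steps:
$z{\left(N \right)} = -2 + N$
$v{\left(x \right)} = -5 + x$ ($v{\left(x \right)} = \left(\left(-2 - 3\right) + x\right) 1 = \left(-5 + x\right) 1 = -5 + x$)
$\sqrt{v{\left(-48 \right)} - 4997} = \sqrt{\left(-5 - 48\right) - 4997} = \sqrt{-53 - 4997} = \sqrt{-5050} = 5 i \sqrt{202}$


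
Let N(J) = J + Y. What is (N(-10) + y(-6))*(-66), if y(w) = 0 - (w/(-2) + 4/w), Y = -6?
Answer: 1210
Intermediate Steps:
N(J) = -6 + J (N(J) = J - 6 = -6 + J)
y(w) = w/2 - 4/w (y(w) = 0 - (w*(-1/2) + 4/w) = 0 - (-w/2 + 4/w) = 0 - (4/w - w/2) = 0 + (w/2 - 4/w) = w/2 - 4/w)
(N(-10) + y(-6))*(-66) = ((-6 - 10) + ((1/2)*(-6) - 4/(-6)))*(-66) = (-16 + (-3 - 4*(-1/6)))*(-66) = (-16 + (-3 + 2/3))*(-66) = (-16 - 7/3)*(-66) = -55/3*(-66) = 1210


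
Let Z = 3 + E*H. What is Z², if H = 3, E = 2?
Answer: 81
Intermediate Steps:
Z = 9 (Z = 3 + 2*3 = 3 + 6 = 9)
Z² = 9² = 81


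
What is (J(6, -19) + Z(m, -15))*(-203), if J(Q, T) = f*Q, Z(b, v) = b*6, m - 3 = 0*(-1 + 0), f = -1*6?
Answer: 3654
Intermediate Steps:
f = -6
m = 3 (m = 3 + 0*(-1 + 0) = 3 + 0*(-1) = 3 + 0 = 3)
Z(b, v) = 6*b
J(Q, T) = -6*Q
(J(6, -19) + Z(m, -15))*(-203) = (-6*6 + 6*3)*(-203) = (-36 + 18)*(-203) = -18*(-203) = 3654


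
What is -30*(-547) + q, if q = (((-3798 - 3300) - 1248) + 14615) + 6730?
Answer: 29409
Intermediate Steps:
q = 12999 (q = ((-7098 - 1248) + 14615) + 6730 = (-8346 + 14615) + 6730 = 6269 + 6730 = 12999)
-30*(-547) + q = -30*(-547) + 12999 = 16410 + 12999 = 29409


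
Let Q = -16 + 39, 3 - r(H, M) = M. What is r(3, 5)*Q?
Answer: -46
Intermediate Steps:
r(H, M) = 3 - M
Q = 23
r(3, 5)*Q = (3 - 1*5)*23 = (3 - 5)*23 = -2*23 = -46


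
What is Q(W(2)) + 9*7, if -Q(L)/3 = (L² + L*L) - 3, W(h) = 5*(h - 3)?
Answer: -78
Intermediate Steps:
W(h) = -15 + 5*h (W(h) = 5*(-3 + h) = -15 + 5*h)
Q(L) = 9 - 6*L² (Q(L) = -3*((L² + L*L) - 3) = -3*((L² + L²) - 3) = -3*(2*L² - 3) = -3*(-3 + 2*L²) = 9 - 6*L²)
Q(W(2)) + 9*7 = (9 - 6*(-15 + 5*2)²) + 9*7 = (9 - 6*(-15 + 10)²) + 63 = (9 - 6*(-5)²) + 63 = (9 - 6*25) + 63 = (9 - 150) + 63 = -141 + 63 = -78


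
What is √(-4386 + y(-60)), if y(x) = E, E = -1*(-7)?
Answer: I*√4379 ≈ 66.174*I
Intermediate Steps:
E = 7
y(x) = 7
√(-4386 + y(-60)) = √(-4386 + 7) = √(-4379) = I*√4379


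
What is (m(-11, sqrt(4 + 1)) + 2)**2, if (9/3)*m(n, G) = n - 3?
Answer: 64/9 ≈ 7.1111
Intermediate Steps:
m(n, G) = -1 + n/3 (m(n, G) = (n - 3)/3 = (-3 + n)/3 = -1 + n/3)
(m(-11, sqrt(4 + 1)) + 2)**2 = ((-1 + (1/3)*(-11)) + 2)**2 = ((-1 - 11/3) + 2)**2 = (-14/3 + 2)**2 = (-8/3)**2 = 64/9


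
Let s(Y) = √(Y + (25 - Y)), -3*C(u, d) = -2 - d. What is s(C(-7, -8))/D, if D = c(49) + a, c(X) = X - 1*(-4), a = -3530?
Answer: -5/3477 ≈ -0.0014380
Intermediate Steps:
C(u, d) = ⅔ + d/3 (C(u, d) = -(-2 - d)/3 = ⅔ + d/3)
c(X) = 4 + X (c(X) = X + 4 = 4 + X)
s(Y) = 5 (s(Y) = √25 = 5)
D = -3477 (D = (4 + 49) - 3530 = 53 - 3530 = -3477)
s(C(-7, -8))/D = 5/(-3477) = 5*(-1/3477) = -5/3477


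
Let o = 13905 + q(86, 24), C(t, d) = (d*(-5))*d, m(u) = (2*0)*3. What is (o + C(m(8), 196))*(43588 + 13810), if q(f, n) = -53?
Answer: -10229930744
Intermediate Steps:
m(u) = 0 (m(u) = 0*3 = 0)
C(t, d) = -5*d² (C(t, d) = (-5*d)*d = -5*d²)
o = 13852 (o = 13905 - 53 = 13852)
(o + C(m(8), 196))*(43588 + 13810) = (13852 - 5*196²)*(43588 + 13810) = (13852 - 5*38416)*57398 = (13852 - 192080)*57398 = -178228*57398 = -10229930744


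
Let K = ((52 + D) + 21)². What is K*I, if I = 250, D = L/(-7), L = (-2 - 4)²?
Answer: 56406250/49 ≈ 1.1511e+6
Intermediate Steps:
L = 36 (L = (-6)² = 36)
D = -36/7 (D = 36/(-7) = 36*(-⅐) = -36/7 ≈ -5.1429)
K = 225625/49 (K = ((52 - 36/7) + 21)² = (328/7 + 21)² = (475/7)² = 225625/49 ≈ 4604.6)
K*I = (225625/49)*250 = 56406250/49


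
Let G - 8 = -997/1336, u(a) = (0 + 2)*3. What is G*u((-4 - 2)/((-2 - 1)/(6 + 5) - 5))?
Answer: 29073/668 ≈ 43.522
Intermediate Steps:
u(a) = 6 (u(a) = 2*3 = 6)
G = 9691/1336 (G = 8 - 997/1336 = 9691/1336 ≈ 7.2537)
G*u((-4 - 2)/((-2 - 1)/(6 + 5) - 5)) = (9691/1336)*6 = 29073/668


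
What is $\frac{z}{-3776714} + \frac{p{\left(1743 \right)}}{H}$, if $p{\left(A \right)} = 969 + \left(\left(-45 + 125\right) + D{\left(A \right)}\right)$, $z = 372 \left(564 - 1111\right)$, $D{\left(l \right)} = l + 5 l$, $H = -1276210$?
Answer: $\frac{108114833821}{2409940086970} \approx 0.044862$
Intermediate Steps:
$D{\left(l \right)} = 6 l$
$z = -203484$ ($z = 372 \left(-547\right) = -203484$)
$p{\left(A \right)} = 1049 + 6 A$ ($p{\left(A \right)} = 969 + \left(\left(-45 + 125\right) + 6 A\right) = 969 + \left(80 + 6 A\right) = 1049 + 6 A$)
$\frac{z}{-3776714} + \frac{p{\left(1743 \right)}}{H} = - \frac{203484}{-3776714} + \frac{1049 + 6 \cdot 1743}{-1276210} = \left(-203484\right) \left(- \frac{1}{3776714}\right) + \left(1049 + 10458\right) \left(- \frac{1}{1276210}\right) = \frac{101742}{1888357} + 11507 \left(- \frac{1}{1276210}\right) = \frac{101742}{1888357} - \frac{11507}{1276210} = \frac{108114833821}{2409940086970}$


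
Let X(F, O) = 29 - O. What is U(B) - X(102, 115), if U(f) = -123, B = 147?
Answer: -37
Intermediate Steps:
U(B) - X(102, 115) = -123 - (29 - 1*115) = -123 - (29 - 115) = -123 - 1*(-86) = -123 + 86 = -37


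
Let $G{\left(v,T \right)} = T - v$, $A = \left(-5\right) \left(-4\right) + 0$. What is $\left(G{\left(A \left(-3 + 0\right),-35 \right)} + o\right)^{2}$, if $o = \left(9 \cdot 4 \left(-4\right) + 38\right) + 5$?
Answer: $5776$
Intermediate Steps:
$A = 20$ ($A = 20 + 0 = 20$)
$o = -101$ ($o = \left(36 \left(-4\right) + 38\right) + 5 = \left(-144 + 38\right) + 5 = -106 + 5 = -101$)
$\left(G{\left(A \left(-3 + 0\right),-35 \right)} + o\right)^{2} = \left(\left(-35 - 20 \left(-3 + 0\right)\right) - 101\right)^{2} = \left(\left(-35 - 20 \left(-3\right)\right) - 101\right)^{2} = \left(\left(-35 - -60\right) - 101\right)^{2} = \left(\left(-35 + 60\right) - 101\right)^{2} = \left(25 - 101\right)^{2} = \left(-76\right)^{2} = 5776$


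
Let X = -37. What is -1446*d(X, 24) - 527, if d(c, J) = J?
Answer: -35231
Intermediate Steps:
-1446*d(X, 24) - 527 = -1446*24 - 527 = -34704 - 527 = -35231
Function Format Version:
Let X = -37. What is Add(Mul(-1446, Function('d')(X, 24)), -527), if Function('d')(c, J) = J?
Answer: -35231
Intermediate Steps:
Add(Mul(-1446, Function('d')(X, 24)), -527) = Add(Mul(-1446, 24), -527) = Add(-34704, -527) = -35231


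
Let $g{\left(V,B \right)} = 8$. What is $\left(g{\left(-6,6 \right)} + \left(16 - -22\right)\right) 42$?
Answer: $1932$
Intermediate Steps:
$\left(g{\left(-6,6 \right)} + \left(16 - -22\right)\right) 42 = \left(8 + \left(16 - -22\right)\right) 42 = \left(8 + \left(16 + 22\right)\right) 42 = \left(8 + 38\right) 42 = 46 \cdot 42 = 1932$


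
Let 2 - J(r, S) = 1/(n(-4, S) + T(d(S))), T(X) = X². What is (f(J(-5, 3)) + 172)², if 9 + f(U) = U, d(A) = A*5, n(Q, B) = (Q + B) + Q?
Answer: 1317617401/48400 ≈ 27224.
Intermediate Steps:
n(Q, B) = B + 2*Q (n(Q, B) = (B + Q) + Q = B + 2*Q)
d(A) = 5*A
J(r, S) = 2 - 1/(-8 + S + 25*S²) (J(r, S) = 2 - 1/((S + 2*(-4)) + (5*S)²) = 2 - 1/((S - 8) + 25*S²) = 2 - 1/((-8 + S) + 25*S²) = 2 - 1/(-8 + S + 25*S²))
f(U) = -9 + U
(f(J(-5, 3)) + 172)² = ((-9 + (-17 + 2*3 + 50*3²)/(-8 + 3 + 25*3²)) + 172)² = ((-9 + (-17 + 6 + 50*9)/(-8 + 3 + 25*9)) + 172)² = ((-9 + (-17 + 6 + 450)/(-8 + 3 + 225)) + 172)² = ((-9 + 439/220) + 172)² = (-1541/220 + 172)² = (36299/220)² = 1317617401/48400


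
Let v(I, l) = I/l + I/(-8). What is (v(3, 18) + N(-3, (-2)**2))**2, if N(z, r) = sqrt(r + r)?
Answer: 4633/576 - 5*sqrt(2)/6 ≈ 6.8649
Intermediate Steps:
v(I, l) = -I/8 + I/l (v(I, l) = I/l + I*(-1/8) = I/l - I/8 = -I/8 + I/l)
N(z, r) = sqrt(2)*sqrt(r) (N(z, r) = sqrt(2*r) = sqrt(2)*sqrt(r))
(v(3, 18) + N(-3, (-2)**2))**2 = ((-1/8*3 + 3/18) + sqrt(2)*sqrt((-2)**2))**2 = ((-3/8 + 3*(1/18)) + sqrt(2)*sqrt(4))**2 = ((-3/8 + 1/6) + sqrt(2)*2)**2 = (-5/24 + 2*sqrt(2))**2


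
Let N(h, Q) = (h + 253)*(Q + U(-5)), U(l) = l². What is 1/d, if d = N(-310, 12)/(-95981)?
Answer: 95981/2109 ≈ 45.510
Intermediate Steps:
N(h, Q) = (25 + Q)*(253 + h) (N(h, Q) = (h + 253)*(Q + (-5)²) = (253 + h)*(Q + 25) = (253 + h)*(25 + Q) = (25 + Q)*(253 + h))
d = 2109/95981 (d = (6325 + 25*(-310) + 253*12 + 12*(-310))/(-95981) = (6325 - 7750 + 3036 - 3720)*(-1/95981) = -2109*(-1/95981) = 2109/95981 ≈ 0.021973)
1/d = 1/(2109/95981) = 95981/2109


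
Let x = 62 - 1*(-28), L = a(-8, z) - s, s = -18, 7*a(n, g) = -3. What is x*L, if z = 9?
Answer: 11070/7 ≈ 1581.4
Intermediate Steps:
a(n, g) = -3/7 (a(n, g) = (1/7)*(-3) = -3/7)
L = 123/7 (L = -3/7 - 1*(-18) = -3/7 + 18 = 123/7 ≈ 17.571)
x = 90 (x = 62 + 28 = 90)
x*L = 90*(123/7) = 11070/7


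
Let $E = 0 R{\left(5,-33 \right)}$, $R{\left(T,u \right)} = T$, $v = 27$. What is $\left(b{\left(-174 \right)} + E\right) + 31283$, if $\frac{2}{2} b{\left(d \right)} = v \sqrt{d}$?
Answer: $31283 + 27 i \sqrt{174} \approx 31283.0 + 356.15 i$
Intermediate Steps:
$b{\left(d \right)} = 27 \sqrt{d}$
$E = 0$ ($E = 0 \cdot 5 = 0$)
$\left(b{\left(-174 \right)} + E\right) + 31283 = \left(27 \sqrt{-174} + 0\right) + 31283 = \left(27 i \sqrt{174} + 0\right) + 31283 = 27 i \sqrt{174} + 31283 = 31283 + 27 i \sqrt{174}$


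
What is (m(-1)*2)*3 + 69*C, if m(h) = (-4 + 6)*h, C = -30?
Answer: -2082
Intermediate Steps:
m(h) = 2*h
(m(-1)*2)*3 + 69*C = ((2*(-1))*2)*3 + 69*(-30) = -2*2*3 - 2070 = -4*3 - 2070 = -12 - 2070 = -2082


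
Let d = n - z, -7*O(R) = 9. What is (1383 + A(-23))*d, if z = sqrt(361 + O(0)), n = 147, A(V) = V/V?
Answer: 203448 - 1384*sqrt(17626)/7 ≈ 1.7720e+5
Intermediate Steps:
A(V) = 1
O(R) = -9/7 (O(R) = -1/7*9 = -9/7)
z = sqrt(17626)/7 (z = sqrt(361 - 9/7) = sqrt(2518/7) = sqrt(17626)/7 ≈ 18.966)
d = 147 - sqrt(17626)/7 ≈ 128.03
(1383 + A(-23))*d = (1383 + 1)*(147 - sqrt(17626)/7) = 1384*(147 - sqrt(17626)/7) = 203448 - 1384*sqrt(17626)/7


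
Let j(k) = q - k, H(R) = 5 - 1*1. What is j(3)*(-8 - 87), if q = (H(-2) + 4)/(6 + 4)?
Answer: 209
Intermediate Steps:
H(R) = 4 (H(R) = 5 - 1 = 4)
q = ⅘ (q = (4 + 4)/(6 + 4) = 8/10 = 8*(⅒) = ⅘ ≈ 0.80000)
j(k) = ⅘ - k
j(3)*(-8 - 87) = (⅘ - 1*3)*(-8 - 87) = (⅘ - 3)*(-95) = -11/5*(-95) = 209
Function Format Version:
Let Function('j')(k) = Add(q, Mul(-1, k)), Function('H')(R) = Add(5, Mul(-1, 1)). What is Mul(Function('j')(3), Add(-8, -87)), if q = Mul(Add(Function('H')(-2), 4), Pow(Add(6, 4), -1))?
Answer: 209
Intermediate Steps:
Function('H')(R) = 4 (Function('H')(R) = Add(5, -1) = 4)
q = Rational(4, 5) (q = Mul(Add(4, 4), Pow(Add(6, 4), -1)) = Mul(8, Pow(10, -1)) = Mul(8, Rational(1, 10)) = Rational(4, 5) ≈ 0.80000)
Function('j')(k) = Add(Rational(4, 5), Mul(-1, k))
Mul(Function('j')(3), Add(-8, -87)) = Mul(Add(Rational(4, 5), Mul(-1, 3)), Add(-8, -87)) = Mul(Add(Rational(4, 5), -3), -95) = Mul(Rational(-11, 5), -95) = 209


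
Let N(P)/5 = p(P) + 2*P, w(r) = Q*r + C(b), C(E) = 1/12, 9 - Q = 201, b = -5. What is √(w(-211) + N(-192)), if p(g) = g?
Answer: √1354755/6 ≈ 193.99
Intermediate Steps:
Q = -192 (Q = 9 - 1*201 = 9 - 201 = -192)
C(E) = 1/12
w(r) = 1/12 - 192*r (w(r) = -192*r + 1/12 = 1/12 - 192*r)
N(P) = 15*P (N(P) = 5*(P + 2*P) = 5*(3*P) = 15*P)
√(w(-211) + N(-192)) = √((1/12 - 192*(-211)) + 15*(-192)) = √((1/12 + 40512) - 2880) = √(486145/12 - 2880) = √(451585/12) = √1354755/6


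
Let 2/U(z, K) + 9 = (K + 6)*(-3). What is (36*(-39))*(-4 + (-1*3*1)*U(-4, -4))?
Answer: 25272/5 ≈ 5054.4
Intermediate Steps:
U(z, K) = 2/(-27 - 3*K) (U(z, K) = 2/(-9 + (K + 6)*(-3)) = 2/(-9 + (6 + K)*(-3)) = 2/(-9 + (-18 - 3*K)) = 2/(-27 - 3*K))
(36*(-39))*(-4 + (-1*3*1)*U(-4, -4)) = (36*(-39))*(-4 + (-1*3*1)*(-2/(27 + 3*(-4)))) = -1404*(-4 + (-3*1)*(-2/(27 - 12))) = -1404*(-4 - (-6)/15) = -1404*(-4 - 3*(-2/15)) = -1404*(-4 + ⅖) = -1404*(-18/5) = 25272/5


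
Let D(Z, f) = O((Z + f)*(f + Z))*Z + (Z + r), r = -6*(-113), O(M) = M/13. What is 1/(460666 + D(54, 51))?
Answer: 13/6593524 ≈ 1.9716e-6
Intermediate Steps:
O(M) = M/13 (O(M) = M*(1/13) = M/13)
r = 678 (r = -1*(-678) = 678)
D(Z, f) = 678 + Z + Z*(Z + f)²/13 (D(Z, f) = (((Z + f)*(f + Z))/13)*Z + (Z + 678) = (((Z + f)*(Z + f))/13)*Z + (678 + Z) = ((Z + f)²/13)*Z + (678 + Z) = Z*(Z + f)²/13 + (678 + Z) = 678 + Z + Z*(Z + f)²/13)
1/(460666 + D(54, 51)) = 1/(460666 + (678 + 54 + (1/13)*54*(54² + 51² + 2*54*51))) = 1/(460666 + (678 + 54 + (1/13)*54*(2916 + 2601 + 5508))) = 1/(460666 + (678 + 54 + (1/13)*54*11025)) = 1/(460666 + (678 + 54 + 595350/13)) = 1/(460666 + 604866/13) = 1/(6593524/13) = 13/6593524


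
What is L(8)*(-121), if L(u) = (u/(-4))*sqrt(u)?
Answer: 484*sqrt(2) ≈ 684.48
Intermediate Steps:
L(u) = -u**(3/2)/4 (L(u) = (u*(-1/4))*sqrt(u) = (-u/4)*sqrt(u) = -u**(3/2)/4)
L(8)*(-121) = -4*sqrt(2)*(-121) = 484*sqrt(2)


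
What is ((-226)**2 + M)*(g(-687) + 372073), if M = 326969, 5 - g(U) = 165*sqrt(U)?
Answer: 140662227510 - 62377425*I*sqrt(687) ≈ 1.4066e+11 - 1.635e+9*I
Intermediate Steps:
g(U) = 5 - 165*sqrt(U)
((-226)**2 + M)*(g(-687) + 372073) = ((-226)**2 + 326969)*((5 - 165*I*sqrt(687)) + 372073) = (51076 + 326969)*((5 - 165*I*sqrt(687)) + 372073) = 378045*((5 - 165*I*sqrt(687)) + 372073) = 378045*(372078 - 165*I*sqrt(687)) = 140662227510 - 62377425*I*sqrt(687)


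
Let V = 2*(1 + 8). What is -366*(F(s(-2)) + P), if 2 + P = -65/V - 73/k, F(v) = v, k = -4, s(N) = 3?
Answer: -34343/6 ≈ -5723.8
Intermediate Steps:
V = 18 (V = 2*9 = 18)
P = 455/36 (P = -2 + (-65/18 - 73/(-4)) = -2 + (-65*1/18 - 73*(-¼)) = -2 + (-65/18 + 73/4) = -2 + 527/36 = 455/36 ≈ 12.639)
-366*(F(s(-2)) + P) = -366*(3 + 455/36) = -366*563/36 = -34343/6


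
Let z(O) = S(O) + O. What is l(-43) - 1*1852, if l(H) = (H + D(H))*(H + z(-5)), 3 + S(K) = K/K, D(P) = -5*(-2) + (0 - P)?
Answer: -2352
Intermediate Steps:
D(P) = 10 - P
S(K) = -2 (S(K) = -3 + K/K = -3 + 1 = -2)
z(O) = -2 + O
l(H) = -70 + 10*H (l(H) = (H + (10 - H))*(H + (-2 - 5)) = 10*(H - 7) = 10*(-7 + H) = -70 + 10*H)
l(-43) - 1*1852 = (-70 + 10*(-43)) - 1*1852 = (-70 - 430) - 1852 = -500 - 1852 = -2352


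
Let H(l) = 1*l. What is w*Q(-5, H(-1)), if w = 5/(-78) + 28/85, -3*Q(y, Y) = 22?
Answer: -19349/9945 ≈ -1.9456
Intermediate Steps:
H(l) = l
Q(y, Y) = -22/3 (Q(y, Y) = -⅓*22 = -22/3)
w = 1759/6630 (w = 5*(-1/78) + 28*(1/85) = -5/78 + 28/85 = 1759/6630 ≈ 0.26531)
w*Q(-5, H(-1)) = (1759/6630)*(-22/3) = -19349/9945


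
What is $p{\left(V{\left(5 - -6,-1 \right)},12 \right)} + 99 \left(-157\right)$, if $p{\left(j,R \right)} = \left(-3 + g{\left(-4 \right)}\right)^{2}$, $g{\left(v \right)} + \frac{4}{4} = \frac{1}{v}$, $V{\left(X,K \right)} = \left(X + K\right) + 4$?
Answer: $- \frac{248399}{16} \approx -15525.0$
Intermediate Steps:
$V{\left(X,K \right)} = 4 + K + X$ ($V{\left(X,K \right)} = \left(K + X\right) + 4 = 4 + K + X$)
$g{\left(v \right)} = -1 + \frac{1}{v}$
$p{\left(j,R \right)} = \frac{289}{16}$ ($p{\left(j,R \right)} = \left(-3 + \frac{1 - -4}{-4}\right)^{2} = \left(-3 - \frac{1 + 4}{4}\right)^{2} = \left(-3 - \frac{5}{4}\right)^{2} = \left(- \frac{17}{4}\right)^{2} = \frac{289}{16}$)
$p{\left(V{\left(5 - -6,-1 \right)},12 \right)} + 99 \left(-157\right) = \frac{289}{16} + 99 \left(-157\right) = \frac{289}{16} - 15543 = - \frac{248399}{16}$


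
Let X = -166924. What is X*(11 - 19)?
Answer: 1335392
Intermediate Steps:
X*(11 - 19) = -166924*(11 - 19) = -166924*(-8) = 1335392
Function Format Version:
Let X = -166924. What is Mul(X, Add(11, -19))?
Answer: 1335392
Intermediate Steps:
Mul(X, Add(11, -19)) = Mul(-166924, Add(11, -19)) = Mul(-166924, -8) = 1335392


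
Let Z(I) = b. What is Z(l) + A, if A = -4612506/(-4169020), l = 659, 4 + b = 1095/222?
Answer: 78623478/38563435 ≈ 2.0388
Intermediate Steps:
b = 69/74 (b = -4 + 1095/222 = -4 + 1095*(1/222) = -4 + 365/74 = 69/74 ≈ 0.93243)
A = 2306253/2084510 (A = -4612506*(-1/4169020) = 2306253/2084510 ≈ 1.1064)
Z(I) = 69/74
Z(l) + A = 69/74 + 2306253/2084510 = 78623478/38563435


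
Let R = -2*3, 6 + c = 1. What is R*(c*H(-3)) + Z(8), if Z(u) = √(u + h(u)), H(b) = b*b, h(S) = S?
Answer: 274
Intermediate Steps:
c = -5 (c = -6 + 1 = -5)
R = -6
H(b) = b²
Z(u) = √2*√u (Z(u) = √(u + u) = √(2*u) = √2*√u)
R*(c*H(-3)) + Z(8) = -(-30)*(-3)² + √2*√8 = -(-30)*9 + √2*(2*√2) = -6*(-45) + 4 = 270 + 4 = 274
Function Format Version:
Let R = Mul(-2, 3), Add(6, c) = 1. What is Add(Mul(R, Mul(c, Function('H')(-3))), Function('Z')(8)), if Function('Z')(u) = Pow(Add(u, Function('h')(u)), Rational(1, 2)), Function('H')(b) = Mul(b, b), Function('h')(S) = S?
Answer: 274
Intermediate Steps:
c = -5 (c = Add(-6, 1) = -5)
R = -6
Function('H')(b) = Pow(b, 2)
Function('Z')(u) = Mul(Pow(2, Rational(1, 2)), Pow(u, Rational(1, 2))) (Function('Z')(u) = Pow(Add(u, u), Rational(1, 2)) = Pow(Mul(2, u), Rational(1, 2)) = Mul(Pow(2, Rational(1, 2)), Pow(u, Rational(1, 2))))
Add(Mul(R, Mul(c, Function('H')(-3))), Function('Z')(8)) = Add(Mul(-6, Mul(-5, Pow(-3, 2))), Mul(Pow(2, Rational(1, 2)), Pow(8, Rational(1, 2)))) = Add(Mul(-6, Mul(-5, 9)), Mul(Pow(2, Rational(1, 2)), Mul(2, Pow(2, Rational(1, 2))))) = Add(Mul(-6, -45), 4) = Add(270, 4) = 274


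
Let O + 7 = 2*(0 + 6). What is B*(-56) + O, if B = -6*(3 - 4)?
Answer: -331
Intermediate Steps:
O = 5 (O = -7 + 2*(0 + 6) = -7 + 2*6 = -7 + 12 = 5)
B = 6 (B = -6*(-1) = 6)
B*(-56) + O = 6*(-56) + 5 = -336 + 5 = -331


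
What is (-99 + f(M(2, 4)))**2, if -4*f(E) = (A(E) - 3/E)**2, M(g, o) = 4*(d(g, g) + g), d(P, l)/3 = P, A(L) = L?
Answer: 2096544723025/16777216 ≈ 1.2496e+5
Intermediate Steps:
d(P, l) = 3*P
M(g, o) = 16*g (M(g, o) = 4*(3*g + g) = 4*(4*g) = 16*g)
f(E) = -(E - 3/E)**2/4
(-99 + f(M(2, 4)))**2 = (-99 - (-3 + (16*2)**2)**2/(4*(16*2)**2))**2 = (-99 - 1/4*(-3 + 32**2)**2/32**2)**2 = (-99 - 1/4*1/1024*(-3 + 1024)**2)**2 = (-99 - 1/4*1/1024*1021**2)**2 = (-99 - 1/4*1/1024*1042441)**2 = (-99 - 1042441/4096)**2 = (-1447945/4096)**2 = 2096544723025/16777216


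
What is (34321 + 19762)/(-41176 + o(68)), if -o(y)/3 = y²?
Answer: -54083/55048 ≈ -0.98247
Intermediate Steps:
o(y) = -3*y²
(34321 + 19762)/(-41176 + o(68)) = (34321 + 19762)/(-41176 - 3*68²) = 54083/(-41176 - 3*4624) = 54083/(-41176 - 13872) = 54083/(-55048) = 54083*(-1/55048) = -54083/55048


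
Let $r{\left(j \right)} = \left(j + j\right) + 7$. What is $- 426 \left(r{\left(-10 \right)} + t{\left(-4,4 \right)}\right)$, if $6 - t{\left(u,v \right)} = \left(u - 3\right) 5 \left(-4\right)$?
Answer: $62622$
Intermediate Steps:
$t{\left(u,v \right)} = -54 + 20 u$ ($t{\left(u,v \right)} = 6 - \left(u - 3\right) 5 \left(-4\right) = 6 - \left(-3 + u\right) 5 \left(-4\right) = 6 - \left(-15 + 5 u\right) \left(-4\right) = 6 - \left(60 - 20 u\right) = 6 + \left(-60 + 20 u\right) = -54 + 20 u$)
$r{\left(j \right)} = 7 + 2 j$ ($r{\left(j \right)} = 2 j + 7 = 7 + 2 j$)
$- 426 \left(r{\left(-10 \right)} + t{\left(-4,4 \right)}\right) = - 426 \left(\left(7 + 2 \left(-10\right)\right) + \left(-54 + 20 \left(-4\right)\right)\right) = - 426 \left(\left(7 - 20\right) - 134\right) = - 426 \left(-13 - 134\right) = \left(-426\right) \left(-147\right) = 62622$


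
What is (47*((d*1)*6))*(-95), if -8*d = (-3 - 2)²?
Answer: 334875/4 ≈ 83719.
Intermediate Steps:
d = -25/8 (d = -(-3 - 2)²/8 = -⅛*(-5)² = -⅛*25 = -25/8 ≈ -3.1250)
(47*((d*1)*6))*(-95) = (47*(-25/8*1*6))*(-95) = (47*(-25/8*6))*(-95) = (47*(-75/4))*(-95) = -3525/4*(-95) = 334875/4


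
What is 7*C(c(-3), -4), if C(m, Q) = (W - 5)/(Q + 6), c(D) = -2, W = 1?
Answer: -14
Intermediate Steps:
C(m, Q) = -4/(6 + Q) (C(m, Q) = (1 - 5)/(Q + 6) = -4/(6 + Q))
7*C(c(-3), -4) = 7*(-4/(6 - 4)) = 7*(-4/2) = 7*(-4*½) = 7*(-2) = -14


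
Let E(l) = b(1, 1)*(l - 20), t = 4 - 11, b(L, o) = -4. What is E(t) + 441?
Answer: 549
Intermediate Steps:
t = -7
E(l) = 80 - 4*l (E(l) = -4*(l - 20) = -4*(-20 + l) = 80 - 4*l)
E(t) + 441 = (80 - 4*(-7)) + 441 = (80 + 28) + 441 = 108 + 441 = 549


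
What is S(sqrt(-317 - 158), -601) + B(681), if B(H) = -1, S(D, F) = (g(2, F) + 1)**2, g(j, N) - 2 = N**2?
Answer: 130468329615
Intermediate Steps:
g(j, N) = 2 + N**2
S(D, F) = (3 + F**2)**2 (S(D, F) = ((2 + F**2) + 1)**2 = (3 + F**2)**2)
S(sqrt(-317 - 158), -601) + B(681) = (3 + (-601)**2)**2 - 1 = (3 + 361201)**2 - 1 = 361204**2 - 1 = 130468329616 - 1 = 130468329615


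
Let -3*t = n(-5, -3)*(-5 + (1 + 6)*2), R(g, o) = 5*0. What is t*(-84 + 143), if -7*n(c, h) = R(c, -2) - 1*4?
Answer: -708/7 ≈ -101.14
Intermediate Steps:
R(g, o) = 0
n(c, h) = 4/7 (n(c, h) = -(0 - 1*4)/7 = -(0 - 4)/7 = -1/7*(-4) = 4/7)
t = -12/7 (t = -4*(-5 + (1 + 6)*2)/21 = -4*(-5 + 7*2)/21 = -4*(-5 + 14)/21 = -4*9/21 = -1/3*36/7 = -12/7 ≈ -1.7143)
t*(-84 + 143) = -12*(-84 + 143)/7 = -12/7*59 = -708/7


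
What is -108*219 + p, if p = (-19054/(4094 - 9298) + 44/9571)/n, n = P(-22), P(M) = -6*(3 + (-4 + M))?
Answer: -81285124900787/3436716396 ≈ -23652.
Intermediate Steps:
P(M) = 6 - 6*M (P(M) = -6*(-1 + M) = 6 - 6*M)
n = 138 (n = 6 - 6*(-22) = 6 + 132 = 138)
p = 91297405/3436716396 (p = (-19054/(4094 - 9298) + 44/9571)/138 = (-19054/(-5204) + 44*(1/9571))*(1/138) = (-19054*(-1/5204) + 44/9571)*(1/138) = (9527/2602 + 44/9571)*(1/138) = (91297405/24903742)*(1/138) = 91297405/3436716396 ≈ 0.026565)
-108*219 + p = -108*219 + 91297405/3436716396 = -23652 + 91297405/3436716396 = -81285124900787/3436716396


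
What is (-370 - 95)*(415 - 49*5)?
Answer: -79050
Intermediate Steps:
(-370 - 95)*(415 - 49*5) = -465*(415 - 245) = -465*170 = -79050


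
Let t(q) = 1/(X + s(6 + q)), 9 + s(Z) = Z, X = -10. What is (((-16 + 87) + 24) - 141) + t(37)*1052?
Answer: -13/6 ≈ -2.1667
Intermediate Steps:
s(Z) = -9 + Z
t(q) = 1/(-13 + q) (t(q) = 1/(-10 + (-9 + (6 + q))) = 1/(-10 + (-3 + q)) = 1/(-13 + q))
(((-16 + 87) + 24) - 141) + t(37)*1052 = (((-16 + 87) + 24) - 141) + 1052/(-13 + 37) = ((71 + 24) - 141) + 1052/24 = (95 - 141) + (1/24)*1052 = -46 + 263/6 = -13/6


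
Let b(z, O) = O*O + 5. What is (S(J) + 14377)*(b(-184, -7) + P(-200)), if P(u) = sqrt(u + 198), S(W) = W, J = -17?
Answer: 775440 + 14360*I*sqrt(2) ≈ 7.7544e+5 + 20308.0*I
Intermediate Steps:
P(u) = sqrt(198 + u)
b(z, O) = 5 + O**2 (b(z, O) = O**2 + 5 = 5 + O**2)
(S(J) + 14377)*(b(-184, -7) + P(-200)) = (-17 + 14377)*((5 + (-7)**2) + sqrt(198 - 200)) = 14360*((5 + 49) + sqrt(-2)) = 14360*(54 + I*sqrt(2)) = 775440 + 14360*I*sqrt(2)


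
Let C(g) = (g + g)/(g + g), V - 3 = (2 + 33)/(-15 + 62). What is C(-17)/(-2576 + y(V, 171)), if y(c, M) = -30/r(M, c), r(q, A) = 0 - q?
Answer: -57/146822 ≈ -0.00038823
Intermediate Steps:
r(q, A) = -q
V = 176/47 (V = 3 + (2 + 33)/(-15 + 62) = 3 + 35/47 = 176/47 ≈ 3.7447)
y(c, M) = 30/M (y(c, M) = -30*(-1/M) = -(-30)/M = 30/M)
C(g) = 1 (C(g) = (2*g)/((2*g)) = (2*g)*(1/(2*g)) = 1)
C(-17)/(-2576 + y(V, 171)) = 1/(-2576 + 30/171) = 1/(-2576 + 30*(1/171)) = 1/(-2576 + 10/57) = 1/(-146822/57) = 1*(-57/146822) = -57/146822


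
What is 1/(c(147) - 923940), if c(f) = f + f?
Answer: -1/923646 ≈ -1.0827e-6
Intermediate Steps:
c(f) = 2*f
1/(c(147) - 923940) = 1/(2*147 - 923940) = 1/(294 - 923940) = 1/(-923646) = -1/923646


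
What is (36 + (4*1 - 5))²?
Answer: 1225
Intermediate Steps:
(36 + (4*1 - 5))² = (36 + (4 - 5))² = (36 - 1)² = 35² = 1225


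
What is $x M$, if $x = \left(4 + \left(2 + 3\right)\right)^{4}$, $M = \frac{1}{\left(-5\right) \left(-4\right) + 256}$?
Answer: $\frac{2187}{92} \approx 23.772$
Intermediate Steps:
$M = \frac{1}{276}$ ($M = \frac{1}{20 + 256} = \frac{1}{276} \approx 0.0036232$)
$x = 6561$ ($x = \left(4 + 5\right)^{4} = 9^{4} = 6561$)
$x M = 6561 \cdot \frac{1}{276} = \frac{2187}{92}$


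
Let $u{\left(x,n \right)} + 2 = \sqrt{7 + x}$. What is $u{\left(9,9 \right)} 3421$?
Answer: $6842$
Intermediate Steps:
$u{\left(x,n \right)} = -2 + \sqrt{7 + x}$
$u{\left(9,9 \right)} 3421 = \left(-2 + \sqrt{7 + 9}\right) 3421 = \left(-2 + \sqrt{16}\right) 3421 = \left(-2 + 4\right) 3421 = 2 \cdot 3421 = 6842$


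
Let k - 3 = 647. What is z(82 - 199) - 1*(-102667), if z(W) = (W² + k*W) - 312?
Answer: 39994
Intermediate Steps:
k = 650 (k = 3 + 647 = 650)
z(W) = -312 + W² + 650*W (z(W) = (W² + 650*W) - 312 = -312 + W² + 650*W)
z(82 - 199) - 1*(-102667) = (-312 + (82 - 199)² + 650*(82 - 199)) - 1*(-102667) = (-312 + (-117)² + 650*(-117)) + 102667 = (-312 + 13689 - 76050) + 102667 = -62673 + 102667 = 39994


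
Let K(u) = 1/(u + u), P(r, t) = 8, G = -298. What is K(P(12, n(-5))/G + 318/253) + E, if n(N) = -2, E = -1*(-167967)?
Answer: 15577297277/92740 ≈ 1.6797e+5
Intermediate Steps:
E = 167967
K(u) = 1/(2*u)
K(P(12, n(-5))/G + 318/253) + E = 1/(2*(8/(-298) + 318/253)) + 167967 = 1/(2*(8*(-1/298) + 318*(1/253))) + 167967 = 1/(2*(-4/149 + 318/253)) + 167967 = 1/(2*(46370/37697)) + 167967 = (½)*(37697/46370) + 167967 = 37697/92740 + 167967 = 15577297277/92740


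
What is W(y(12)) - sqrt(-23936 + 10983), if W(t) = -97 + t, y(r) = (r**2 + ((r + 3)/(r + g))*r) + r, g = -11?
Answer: 239 - I*sqrt(12953) ≈ 239.0 - 113.81*I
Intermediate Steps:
y(r) = r + r**2 + r*(3 + r)/(-11 + r) (y(r) = (r**2 + ((r + 3)/(r - 11))*r) + r = (r**2 + ((3 + r)/(-11 + r))*r) + r = (r**2 + r*(3 + r)/(-11 + r)) + r = r + r**2 + r*(3 + r)/(-11 + r))
W(y(12)) - sqrt(-23936 + 10983) = (-97 + 12*(-8 + 12**2 - 9*12)/(-11 + 12)) - sqrt(-23936 + 10983) = (-97 + 12*(-8 + 144 - 108)/1) - sqrt(-12953) = (-97 + 12*1*28) - I*sqrt(12953) = (-97 + 336) - I*sqrt(12953) = 239 - I*sqrt(12953)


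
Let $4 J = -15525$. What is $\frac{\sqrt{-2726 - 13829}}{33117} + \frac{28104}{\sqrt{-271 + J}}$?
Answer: $\frac{i \left(- 1861440336 \sqrt{16609} + 16609 \sqrt{16555}\right)}{550040253} \approx - 436.14 i$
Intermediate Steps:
$J = - \frac{15525}{4}$ ($J = \frac{1}{4} \left(-15525\right) = - \frac{15525}{4} \approx -3881.3$)
$\frac{\sqrt{-2726 - 13829}}{33117} + \frac{28104}{\sqrt{-271 + J}} = \frac{\sqrt{-2726 - 13829}}{33117} + \frac{28104}{\sqrt{-271 - \frac{15525}{4}}} = \sqrt{-16555} \cdot \frac{1}{33117} + \frac{28104}{\sqrt{- \frac{16609}{4}}} = i \sqrt{16555} \cdot \frac{1}{33117} + \frac{28104}{\frac{1}{2} i \sqrt{16609}} = \frac{i \sqrt{16555}}{33117} + 28104 \left(- \frac{2 i \sqrt{16609}}{16609}\right) = \frac{i \sqrt{16555}}{33117} - \frac{56208 i \sqrt{16609}}{16609} = - \frac{56208 i \sqrt{16609}}{16609} + \frac{i \sqrt{16555}}{33117}$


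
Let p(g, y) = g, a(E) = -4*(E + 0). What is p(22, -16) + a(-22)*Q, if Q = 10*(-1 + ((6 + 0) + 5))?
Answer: 8822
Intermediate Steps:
a(E) = -4*E
Q = 100 (Q = 10*(-1 + (6 + 5)) = 10*(-1 + 11) = 10*10 = 100)
p(22, -16) + a(-22)*Q = 22 - 4*(-22)*100 = 22 + 88*100 = 22 + 8800 = 8822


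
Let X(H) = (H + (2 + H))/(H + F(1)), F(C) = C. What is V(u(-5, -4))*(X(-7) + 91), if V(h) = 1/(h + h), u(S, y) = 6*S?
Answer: -31/20 ≈ -1.5500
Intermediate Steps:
V(h) = 1/(2*h)
X(H) = (2 + 2*H)/(1 + H) (X(H) = (H + (2 + H))/(H + 1) = (2 + 2*H)/(1 + H))
V(u(-5, -4))*(X(-7) + 91) = (1/(2*((6*(-5)))))*(2 + 91) = ((½)/(-30))*93 = ((½)*(-1/30))*93 = -1/60*93 = -31/20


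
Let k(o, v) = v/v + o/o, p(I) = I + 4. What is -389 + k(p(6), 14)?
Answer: -387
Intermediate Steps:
p(I) = 4 + I
k(o, v) = 2 (k(o, v) = 1 + 1 = 2)
-389 + k(p(6), 14) = -389 + 2 = -387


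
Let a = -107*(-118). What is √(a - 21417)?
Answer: I*√8791 ≈ 93.76*I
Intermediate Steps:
a = 12626
√(a - 21417) = √(12626 - 21417) = √(-8791) = I*√8791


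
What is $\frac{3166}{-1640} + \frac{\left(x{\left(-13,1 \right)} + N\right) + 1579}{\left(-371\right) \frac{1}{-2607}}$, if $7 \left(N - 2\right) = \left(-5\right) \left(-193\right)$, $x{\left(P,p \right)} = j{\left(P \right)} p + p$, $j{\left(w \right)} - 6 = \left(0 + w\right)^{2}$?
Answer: $\frac{28350872309}{2129540} \approx 13313.0$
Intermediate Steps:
$j{\left(w \right)} = 6 + w^{2}$ ($j{\left(w \right)} = 6 + \left(0 + w\right)^{2} = 6 + w^{2}$)
$x{\left(P,p \right)} = p + p \left(6 + P^{2}\right)$ ($x{\left(P,p \right)} = \left(6 + P^{2}\right) p + p = p \left(6 + P^{2}\right) + p = p + p \left(6 + P^{2}\right)$)
$N = \frac{979}{7}$ ($N = 2 + \frac{\left(-5\right) \left(-193\right)}{7} = 2 + \frac{1}{7} \cdot 965 = 2 + \frac{965}{7} = \frac{979}{7} \approx 139.86$)
$\frac{3166}{-1640} + \frac{\left(x{\left(-13,1 \right)} + N\right) + 1579}{\left(-371\right) \frac{1}{-2607}} = \frac{3166}{-1640} + \frac{\left(1 \left(7 + \left(-13\right)^{2}\right) + \frac{979}{7}\right) + 1579}{\left(-371\right) \frac{1}{-2607}} = 3166 \left(- \frac{1}{1640}\right) + \frac{\left(1 \left(7 + 169\right) + \frac{979}{7}\right) + 1579}{\left(-371\right) \left(- \frac{1}{2607}\right)} = - \frac{1583}{820} + \frac{\left(1 \cdot 176 + \frac{979}{7}\right) + 1579}{\frac{371}{2607}} = - \frac{1583}{820} + \left(\left(176 + \frac{979}{7}\right) + 1579\right) \frac{2607}{371} = - \frac{1583}{820} + \left(\frac{2211}{7} + 1579\right) \frac{2607}{371} = - \frac{1583}{820} + \frac{13264}{7} \cdot \frac{2607}{371} = - \frac{1583}{820} + \frac{34579248}{2597} = \frac{28350872309}{2129540}$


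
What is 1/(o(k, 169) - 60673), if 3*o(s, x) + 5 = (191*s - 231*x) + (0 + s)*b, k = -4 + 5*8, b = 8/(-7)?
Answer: -21/1499597 ≈ -1.4004e-5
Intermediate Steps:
b = -8/7 (b = 8*(-1/7) = -8/7 ≈ -1.1429)
k = 36 (k = -4 + 40 = 36)
o(s, x) = -5/3 - 77*x + 443*s/7 (o(s, x) = -5/3 + ((191*s - 231*x) + (0 + s)*(-8/7))/3 = -5/3 + ((-231*x + 191*s) + s*(-8/7))/3 = -5/3 + ((-231*x + 191*s) - 8*s/7)/3 = -5/3 + (-231*x + 1329*s/7)/3 = -5/3 + (-77*x + 443*s/7) = -5/3 - 77*x + 443*s/7)
1/(o(k, 169) - 60673) = 1/((-5/3 - 77*169 + (443/7)*36) - 60673) = 1/((-5/3 - 13013 + 15948/7) - 60673) = 1/(-225464/21 - 60673) = 1/(-1499597/21) = -21/1499597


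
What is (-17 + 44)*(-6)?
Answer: -162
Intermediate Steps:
(-17 + 44)*(-6) = 27*(-6) = -162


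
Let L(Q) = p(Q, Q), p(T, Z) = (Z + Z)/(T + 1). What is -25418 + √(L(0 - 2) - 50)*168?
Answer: -25418 + 168*I*√46 ≈ -25418.0 + 1139.4*I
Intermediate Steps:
p(T, Z) = 2*Z/(1 + T) (p(T, Z) = (2*Z)/(1 + T) = 2*Z/(1 + T))
L(Q) = 2*Q/(1 + Q)
-25418 + √(L(0 - 2) - 50)*168 = -25418 + √(2*(0 - 2)/(1 + (0 - 2)) - 50)*168 = -25418 + √(2*(-2)/(1 - 2) - 50)*168 = -25418 + √(2*(-2)/(-1) - 50)*168 = -25418 + √(2*(-2)*(-1) - 50)*168 = -25418 + √(4 - 50)*168 = -25418 + √(-46)*168 = -25418 + (I*√46)*168 = -25418 + 168*I*√46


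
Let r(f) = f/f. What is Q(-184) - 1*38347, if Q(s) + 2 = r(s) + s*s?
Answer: -4492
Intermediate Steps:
r(f) = 1
Q(s) = -1 + s**2 (Q(s) = -2 + (1 + s*s) = -2 + (1 + s**2) = -1 + s**2)
Q(-184) - 1*38347 = (-1 + (-184)**2) - 1*38347 = (-1 + 33856) - 38347 = 33855 - 38347 = -4492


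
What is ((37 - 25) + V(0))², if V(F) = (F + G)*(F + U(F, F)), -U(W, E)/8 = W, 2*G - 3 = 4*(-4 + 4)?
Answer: 144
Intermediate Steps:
G = 3/2 (G = 3/2 + (4*(-4 + 4))/2 = 3/2 + (4*0)/2 = 3/2 + (½)*0 = 3/2 + 0 = 3/2 ≈ 1.5000)
U(W, E) = -8*W
V(F) = -7*F*(3/2 + F) (V(F) = (F + 3/2)*(F - 8*F) = (3/2 + F)*(-7*F) = -7*F*(3/2 + F))
((37 - 25) + V(0))² = ((37 - 25) + (7/2)*0*(-3 - 2*0))² = (12 + (7/2)*0*(-3 + 0))² = (12 + (7/2)*0*(-3))² = (12 + 0)² = 12² = 144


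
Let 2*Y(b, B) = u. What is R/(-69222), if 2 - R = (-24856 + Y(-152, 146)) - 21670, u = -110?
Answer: -46583/69222 ≈ -0.67295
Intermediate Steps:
Y(b, B) = -55 (Y(b, B) = (½)*(-110) = -55)
R = 46583 (R = 2 - ((-24856 - 55) - 21670) = 2 - (-24911 - 21670) = 2 - 1*(-46581) = 2 + 46581 = 46583)
R/(-69222) = 46583/(-69222) = 46583*(-1/69222) = -46583/69222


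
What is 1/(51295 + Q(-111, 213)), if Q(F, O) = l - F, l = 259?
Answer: 1/51665 ≈ 1.9355e-5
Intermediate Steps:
Q(F, O) = 259 - F
1/(51295 + Q(-111, 213)) = 1/(51295 + (259 - 1*(-111))) = 1/(51295 + (259 + 111)) = 1/(51295 + 370) = 1/51665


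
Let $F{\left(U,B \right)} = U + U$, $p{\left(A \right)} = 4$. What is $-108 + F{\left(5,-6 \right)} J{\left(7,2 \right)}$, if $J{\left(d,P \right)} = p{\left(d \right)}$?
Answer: $-68$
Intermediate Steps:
$J{\left(d,P \right)} = 4$
$F{\left(U,B \right)} = 2 U$
$-108 + F{\left(5,-6 \right)} J{\left(7,2 \right)} = -108 + 2 \cdot 5 \cdot 4 = -108 + 10 \cdot 4 = -108 + 40 = -68$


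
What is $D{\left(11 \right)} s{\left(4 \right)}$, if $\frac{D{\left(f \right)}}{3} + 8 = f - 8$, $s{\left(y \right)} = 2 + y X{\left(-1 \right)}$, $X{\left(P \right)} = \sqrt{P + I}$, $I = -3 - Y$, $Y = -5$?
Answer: $-90$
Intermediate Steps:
$I = 2$ ($I = -3 - -5 = -3 + 5 = 2$)
$X{\left(P \right)} = \sqrt{2 + P}$ ($X{\left(P \right)} = \sqrt{P + 2} = \sqrt{2 + P}$)
$s{\left(y \right)} = 2 + y$ ($s{\left(y \right)} = 2 + y \sqrt{2 - 1} = 2 + y \sqrt{1} = 2 + y 1 = 2 + y$)
$D{\left(f \right)} = -48 + 3 f$ ($D{\left(f \right)} = -24 + 3 \left(f - 8\right) = -24 + 3 \left(-8 + f\right) = -24 + \left(-24 + 3 f\right) = -48 + 3 f$)
$D{\left(11 \right)} s{\left(4 \right)} = \left(-48 + 3 \cdot 11\right) \left(2 + 4\right) = \left(-48 + 33\right) 6 = \left(-15\right) 6 = -90$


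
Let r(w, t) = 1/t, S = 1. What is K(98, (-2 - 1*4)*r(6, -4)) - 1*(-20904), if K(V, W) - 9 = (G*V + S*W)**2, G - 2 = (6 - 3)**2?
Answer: 4744933/4 ≈ 1.1862e+6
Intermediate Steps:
G = 11 (G = 2 + (6 - 3)**2 = 2 + 3**2 = 2 + 9 = 11)
K(V, W) = 9 + (W + 11*V)**2 (K(V, W) = 9 + (11*V + 1*W)**2 = 9 + (11*V + W)**2 = 9 + (W + 11*V)**2)
K(98, (-2 - 1*4)*r(6, -4)) - 1*(-20904) = (9 + ((-2 - 1*4)/(-4) + 11*98)**2) - 1*(-20904) = (9 + ((-2 - 4)*(-1/4) + 1078)**2) + 20904 = (9 + (-6*(-1/4) + 1078)**2) + 20904 = (9 + (3/2 + 1078)**2) + 20904 = (9 + (2159/2)**2) + 20904 = (9 + 4661281/4) + 20904 = 4661317/4 + 20904 = 4744933/4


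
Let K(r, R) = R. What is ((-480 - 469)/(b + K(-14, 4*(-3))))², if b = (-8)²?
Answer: 5329/16 ≈ 333.06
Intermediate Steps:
b = 64
((-480 - 469)/(b + K(-14, 4*(-3))))² = ((-480 - 469)/(64 + 4*(-3)))² = (-949/(64 - 12))² = (-949/52)² = (-949*1/52)² = (-73/4)² = 5329/16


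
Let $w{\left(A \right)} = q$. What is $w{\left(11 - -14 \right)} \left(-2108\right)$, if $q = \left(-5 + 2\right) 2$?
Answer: $12648$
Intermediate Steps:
$q = -6$ ($q = \left(-3\right) 2 = -6$)
$w{\left(A \right)} = -6$
$w{\left(11 - -14 \right)} \left(-2108\right) = \left(-6\right) \left(-2108\right) = 12648$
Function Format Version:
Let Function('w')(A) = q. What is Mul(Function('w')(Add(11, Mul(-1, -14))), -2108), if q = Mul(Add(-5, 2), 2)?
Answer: 12648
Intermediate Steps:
q = -6 (q = Mul(-3, 2) = -6)
Function('w')(A) = -6
Mul(Function('w')(Add(11, Mul(-1, -14))), -2108) = Mul(-6, -2108) = 12648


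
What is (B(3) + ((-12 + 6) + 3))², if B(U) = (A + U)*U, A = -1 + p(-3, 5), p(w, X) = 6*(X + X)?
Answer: 33489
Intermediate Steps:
p(w, X) = 12*X (p(w, X) = 6*(2*X) = 12*X)
A = 59 (A = -1 + 12*5 = -1 + 60 = 59)
B(U) = U*(59 + U) (B(U) = (59 + U)*U = U*(59 + U))
(B(3) + ((-12 + 6) + 3))² = (3*(59 + 3) + ((-12 + 6) + 3))² = (3*62 + (-6 + 3))² = (186 - 3)² = 183² = 33489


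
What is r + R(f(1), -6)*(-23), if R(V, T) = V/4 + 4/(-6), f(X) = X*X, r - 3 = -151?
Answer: -1661/12 ≈ -138.42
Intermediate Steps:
r = -148 (r = 3 - 151 = -148)
f(X) = X²
R(V, T) = -⅔ + V/4 (R(V, T) = V*(¼) + 4*(-⅙) = V/4 - ⅔ = -⅔ + V/4)
r + R(f(1), -6)*(-23) = -148 + (-⅔ + (¼)*1²)*(-23) = -148 + (-⅔ + (¼)*1)*(-23) = -148 + (-⅔ + ¼)*(-23) = -148 - 5/12*(-23) = -148 + 115/12 = -1661/12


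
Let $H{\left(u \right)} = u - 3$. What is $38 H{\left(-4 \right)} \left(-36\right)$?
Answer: $9576$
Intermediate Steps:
$H{\left(u \right)} = -3 + u$
$38 H{\left(-4 \right)} \left(-36\right) = 38 \left(-3 - 4\right) \left(-36\right) = 38 \left(-7\right) \left(-36\right) = \left(-266\right) \left(-36\right) = 9576$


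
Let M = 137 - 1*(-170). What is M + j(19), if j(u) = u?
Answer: 326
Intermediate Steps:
M = 307 (M = 137 + 170 = 307)
M + j(19) = 307 + 19 = 326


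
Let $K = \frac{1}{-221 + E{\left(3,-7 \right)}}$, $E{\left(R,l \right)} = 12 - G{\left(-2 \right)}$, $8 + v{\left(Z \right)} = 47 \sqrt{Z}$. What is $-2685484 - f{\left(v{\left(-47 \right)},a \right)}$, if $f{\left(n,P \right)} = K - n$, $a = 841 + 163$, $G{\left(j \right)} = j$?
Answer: $- \frac{555896843}{207} + 47 i \sqrt{47} \approx -2.6855 \cdot 10^{6} + 322.22 i$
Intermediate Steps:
$v{\left(Z \right)} = -8 + 47 \sqrt{Z}$
$E{\left(R,l \right)} = 14$ ($E{\left(R,l \right)} = 12 - -2 = 12 + 2 = 14$)
$K = - \frac{1}{207}$ ($K = \frac{1}{-221 + 14} = \frac{1}{-207} = - \frac{1}{207} \approx -0.0048309$)
$a = 1004$
$f{\left(n,P \right)} = - \frac{1}{207} - n$
$-2685484 - f{\left(v{\left(-47 \right)},a \right)} = -2685484 - \left(- \frac{1}{207} - \left(-8 + 47 \sqrt{-47}\right)\right) = -2685484 - \left(- \frac{1}{207} - \left(-8 + 47 i \sqrt{47}\right)\right) = -2685484 - \left(- \frac{1}{207} + \left(8 - 47 i \sqrt{47}\right)\right) = -2685484 - \left(\frac{1655}{207} - 47 i \sqrt{47}\right) = - \frac{555896843}{207} + 47 i \sqrt{47}$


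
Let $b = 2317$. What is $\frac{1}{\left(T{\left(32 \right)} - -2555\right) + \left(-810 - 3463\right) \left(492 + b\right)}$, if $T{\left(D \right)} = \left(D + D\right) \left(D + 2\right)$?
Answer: $- \frac{1}{11998126} \approx -8.3346 \cdot 10^{-8}$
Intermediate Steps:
$T{\left(D \right)} = 2 D \left(2 + D\right)$
$\frac{1}{\left(T{\left(32 \right)} - -2555\right) + \left(-810 - 3463\right) \left(492 + b\right)} = \frac{1}{\left(2 \cdot 32 \left(2 + 32\right) - -2555\right) + \left(-810 - 3463\right) \left(492 + 2317\right)} = \frac{1}{\left(2 \cdot 32 \cdot 34 + 2555\right) - 12002857} = \frac{1}{\left(2176 + 2555\right) - 12002857} = \frac{1}{4731 - 12002857} = \frac{1}{-11998126} = - \frac{1}{11998126}$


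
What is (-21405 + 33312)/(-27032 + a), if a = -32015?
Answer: -11907/59047 ≈ -0.20165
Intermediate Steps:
(-21405 + 33312)/(-27032 + a) = (-21405 + 33312)/(-27032 - 32015) = 11907/(-59047) = 11907*(-1/59047) = -11907/59047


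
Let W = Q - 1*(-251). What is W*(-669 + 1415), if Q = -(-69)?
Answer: 238720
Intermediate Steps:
Q = 69 (Q = -1*(-69) = 69)
W = 320 (W = 69 - 1*(-251) = 69 + 251 = 320)
W*(-669 + 1415) = 320*(-669 + 1415) = 320*746 = 238720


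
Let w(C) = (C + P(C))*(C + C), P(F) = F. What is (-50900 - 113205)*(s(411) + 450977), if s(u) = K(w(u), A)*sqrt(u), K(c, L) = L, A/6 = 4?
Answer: -74007580585 - 3938520*sqrt(411) ≈ -7.4087e+10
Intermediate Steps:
A = 24 (A = 6*4 = 24)
w(C) = 4*C**2 (w(C) = (C + C)*(C + C) = (2*C)*(2*C) = 4*C**2)
s(u) = 24*sqrt(u)
(-50900 - 113205)*(s(411) + 450977) = (-50900 - 113205)*(24*sqrt(411) + 450977) = -164105*(450977 + 24*sqrt(411)) = -74007580585 - 3938520*sqrt(411)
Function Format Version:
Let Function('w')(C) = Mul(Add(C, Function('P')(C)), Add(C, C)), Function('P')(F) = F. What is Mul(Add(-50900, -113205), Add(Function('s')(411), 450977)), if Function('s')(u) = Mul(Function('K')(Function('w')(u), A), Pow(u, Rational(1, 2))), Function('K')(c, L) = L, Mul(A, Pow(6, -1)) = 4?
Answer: Add(-74007580585, Mul(-3938520, Pow(411, Rational(1, 2)))) ≈ -7.4087e+10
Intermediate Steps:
A = 24 (A = Mul(6, 4) = 24)
Function('w')(C) = Mul(4, Pow(C, 2)) (Function('w')(C) = Mul(Add(C, C), Add(C, C)) = Mul(Mul(2, C), Mul(2, C)) = Mul(4, Pow(C, 2)))
Function('s')(u) = Mul(24, Pow(u, Rational(1, 2)))
Mul(Add(-50900, -113205), Add(Function('s')(411), 450977)) = Mul(Add(-50900, -113205), Add(Mul(24, Pow(411, Rational(1, 2))), 450977)) = Mul(-164105, Add(450977, Mul(24, Pow(411, Rational(1, 2))))) = Add(-74007580585, Mul(-3938520, Pow(411, Rational(1, 2))))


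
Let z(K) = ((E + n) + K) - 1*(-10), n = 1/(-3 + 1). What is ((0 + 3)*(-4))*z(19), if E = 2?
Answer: -366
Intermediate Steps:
n = -1/2 (n = 1/(-2) = -1/2 ≈ -0.50000)
z(K) = 23/2 + K (z(K) = ((2 - 1/2) + K) - 1*(-10) = (3/2 + K) + 10 = 23/2 + K)
((0 + 3)*(-4))*z(19) = ((0 + 3)*(-4))*(23/2 + 19) = (3*(-4))*(61/2) = -12*61/2 = -366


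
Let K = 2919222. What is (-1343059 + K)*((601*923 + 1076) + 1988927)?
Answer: 4010902966338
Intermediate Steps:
(-1343059 + K)*((601*923 + 1076) + 1988927) = (-1343059 + 2919222)*((601*923 + 1076) + 1988927) = 1576163*((554723 + 1076) + 1988927) = 1576163*(555799 + 1988927) = 1576163*2544726 = 4010902966338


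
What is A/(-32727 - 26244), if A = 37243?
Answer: -37243/58971 ≈ -0.63155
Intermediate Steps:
A/(-32727 - 26244) = 37243/(-32727 - 26244) = 37243/(-58971) = 37243*(-1/58971) = -37243/58971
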